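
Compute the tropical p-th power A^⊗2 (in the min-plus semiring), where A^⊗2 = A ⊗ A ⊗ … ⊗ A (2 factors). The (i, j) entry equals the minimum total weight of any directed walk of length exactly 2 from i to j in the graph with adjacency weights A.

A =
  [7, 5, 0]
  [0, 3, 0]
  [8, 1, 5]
A^⊗2 =
  [5, 1, 5]
  [3, 1, 0]
  [1, 4, 1]

Each entry (A^⊗2)_ij equals the minimum over all length-2 walks i = v_0 → v_1 → … → v_2 = j of Σ_t A[v_t][v_{t+1}]. For example, for (i, j) = (0, 2) we minimise over 3 possible intermediate vertex sequences; the minimum is 5, attained along the walk 0 → 1 → 2.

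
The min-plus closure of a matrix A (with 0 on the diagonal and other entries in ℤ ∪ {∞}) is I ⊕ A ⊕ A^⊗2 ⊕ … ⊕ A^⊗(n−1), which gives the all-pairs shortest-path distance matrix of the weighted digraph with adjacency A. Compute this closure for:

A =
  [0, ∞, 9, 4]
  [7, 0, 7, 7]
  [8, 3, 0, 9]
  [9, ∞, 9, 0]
Closure =
  [0, 12, 9, 4]
  [7, 0, 7, 7]
  [8, 3, 0, 9]
  [9, 12, 9, 0]

This is the Floyd-Warshall all-pairs shortest-path computation. For each intermediate vertex k = 0, 1, …, 3, update dist[i][j] ← min(dist[i][j], dist[i][k] + dist[k][j]). The final matrix gives, for each (i, j), the minimum total weight of any directed path from i to j (possibly empty when i = j).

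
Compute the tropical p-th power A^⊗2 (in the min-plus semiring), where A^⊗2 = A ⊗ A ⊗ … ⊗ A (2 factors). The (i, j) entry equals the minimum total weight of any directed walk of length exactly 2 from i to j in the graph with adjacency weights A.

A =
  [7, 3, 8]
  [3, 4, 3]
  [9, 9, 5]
A^⊗2 =
  [6, 7, 6]
  [7, 6, 7]
  [12, 12, 10]

Each entry (A^⊗2)_ij equals the minimum over all length-2 walks i = v_0 → v_1 → … → v_2 = j of Σ_t A[v_t][v_{t+1}]. For example, for (i, j) = (0, 2) we minimise over 3 possible intermediate vertex sequences; the minimum is 6, attained along the walk 0 → 1 → 2.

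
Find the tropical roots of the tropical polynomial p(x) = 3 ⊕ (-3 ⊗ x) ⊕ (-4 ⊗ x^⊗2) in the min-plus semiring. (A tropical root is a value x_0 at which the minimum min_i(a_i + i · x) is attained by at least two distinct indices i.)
Roots: {1, 6}

Each tropical root is a break point of the lower envelope of the lines y = a_i + i · x (there are 3 lines, with slopes 0, 1, ..., 2). Only the lines that attain the minimum somewhere contribute to roots; other lines are dominated. Here the surviving (envelope) indices are i = 2, i = 1, i = 0.
Intersections between consecutive envelope lines give the roots: for adjacent envelope indices i < j the intersection is x = (a_i − a_j) / (j − i). Reading off the sorted break points: {1, 6}.
Verification: at each break x_0, at least two indices attain the minimum of min_i(a_i + i · x_0).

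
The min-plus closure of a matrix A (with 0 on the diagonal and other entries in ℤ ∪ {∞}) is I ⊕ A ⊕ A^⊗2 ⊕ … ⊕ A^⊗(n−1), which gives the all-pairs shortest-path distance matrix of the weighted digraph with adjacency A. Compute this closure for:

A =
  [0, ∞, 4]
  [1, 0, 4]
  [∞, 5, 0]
Closure =
  [0, 9, 4]
  [1, 0, 4]
  [6, 5, 0]

This is the Floyd-Warshall all-pairs shortest-path computation. For each intermediate vertex k = 0, 1, …, 2, update dist[i][j] ← min(dist[i][j], dist[i][k] + dist[k][j]). The final matrix gives, for each (i, j), the minimum total weight of any directed path from i to j (possibly empty when i = j).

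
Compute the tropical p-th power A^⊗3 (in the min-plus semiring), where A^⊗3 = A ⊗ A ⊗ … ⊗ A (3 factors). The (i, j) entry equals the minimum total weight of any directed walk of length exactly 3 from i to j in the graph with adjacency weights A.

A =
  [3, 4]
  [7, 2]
A^⊗3 =
  [9, 8]
  [11, 6]

Each entry (A^⊗3)_ij equals the minimum over all length-3 walks i = v_0 → v_1 → … → v_3 = j of Σ_t A[v_t][v_{t+1}]. For example, for (i, j) = (0, 1) we minimise over 4 possible intermediate vertex sequences; the minimum is 8, attained along the walk 0 → 1 → 1 → 1.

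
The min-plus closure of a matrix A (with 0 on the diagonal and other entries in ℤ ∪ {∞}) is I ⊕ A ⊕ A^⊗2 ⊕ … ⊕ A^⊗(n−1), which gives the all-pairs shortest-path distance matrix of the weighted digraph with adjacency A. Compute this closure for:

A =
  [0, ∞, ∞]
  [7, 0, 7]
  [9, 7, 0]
Closure =
  [0, ∞, ∞]
  [7, 0, 7]
  [9, 7, 0]

This is the Floyd-Warshall all-pairs shortest-path computation. For each intermediate vertex k = 0, 1, …, 2, update dist[i][j] ← min(dist[i][j], dist[i][k] + dist[k][j]). The final matrix gives, for each (i, j), the minimum total weight of any directed path from i to j (possibly empty when i = j).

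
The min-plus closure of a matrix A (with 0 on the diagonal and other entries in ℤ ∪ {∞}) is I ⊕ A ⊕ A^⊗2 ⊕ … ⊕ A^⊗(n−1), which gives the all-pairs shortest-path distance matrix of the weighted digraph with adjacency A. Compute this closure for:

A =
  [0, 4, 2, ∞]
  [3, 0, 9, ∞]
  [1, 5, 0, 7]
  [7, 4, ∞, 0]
Closure =
  [0, 4, 2, 9]
  [3, 0, 5, 12]
  [1, 5, 0, 7]
  [7, 4, 9, 0]

This is the Floyd-Warshall all-pairs shortest-path computation. For each intermediate vertex k = 0, 1, …, 3, update dist[i][j] ← min(dist[i][j], dist[i][k] + dist[k][j]). The final matrix gives, for each (i, j), the minimum total weight of any directed path from i to j (possibly empty when i = j).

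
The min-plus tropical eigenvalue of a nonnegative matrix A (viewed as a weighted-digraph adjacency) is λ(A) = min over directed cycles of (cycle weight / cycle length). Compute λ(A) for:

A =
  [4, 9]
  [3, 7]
λ(A) = 4

Enumerate directed cycles and compute their means (weight / length). Sample:
  cycle 0 → 0: weight = 4, length = 1, mean = 4/1 ≈ 4.000
  cycle 1 → 1: weight = 7, length = 1, mean = 7/1 ≈ 7.000
  cycle 0 → 1 → 0: weight = 12, length = 2, mean = 12/2 ≈ 6.000
  cycle 1 → 0 → 1: weight = 12, length = 2, mean = 12/2 ≈ 6.000
Minimum mean = 4.000, attained e.g. along the cycle 0 → 0 with weight 4 and length 1. So λ(A) = 4/1 = 4.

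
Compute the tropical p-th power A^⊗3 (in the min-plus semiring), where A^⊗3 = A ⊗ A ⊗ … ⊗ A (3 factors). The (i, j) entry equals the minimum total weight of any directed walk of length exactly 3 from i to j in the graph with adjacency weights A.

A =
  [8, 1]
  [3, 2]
A^⊗3 =
  [6, 5]
  [7, 6]

Each entry (A^⊗3)_ij equals the minimum over all length-3 walks i = v_0 → v_1 → … → v_3 = j of Σ_t A[v_t][v_{t+1}]. For example, for (i, j) = (0, 1) we minimise over 4 possible intermediate vertex sequences; the minimum is 5, attained along the walk 0 → 1 → 0 → 1.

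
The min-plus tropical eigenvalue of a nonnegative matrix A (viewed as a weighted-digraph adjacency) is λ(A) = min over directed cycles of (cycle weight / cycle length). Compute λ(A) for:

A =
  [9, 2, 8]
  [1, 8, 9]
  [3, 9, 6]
λ(A) = 3/2

Enumerate directed cycles and compute their means (weight / length). Sample:
  cycle 0 → 0: weight = 9, length = 1, mean = 9/1 ≈ 9.000
  cycle 1 → 1: weight = 8, length = 1, mean = 8/1 ≈ 8.000
  cycle 2 → 2: weight = 6, length = 1, mean = 6/1 ≈ 6.000
  cycle 0 → 1 → 0: weight = 3, length = 2, mean = 3/2 ≈ 1.500
  cycle 0 → 2 → 0: weight = 11, length = 2, mean = 11/2 ≈ 5.500
  cycle 1 → 0 → 1: weight = 3, length = 2, mean = 3/2 ≈ 1.500
Minimum mean = 1.500, attained e.g. along the cycle 0 → 1 → 0 with weight 3 and length 2. So λ(A) = 3/2 = 3/2.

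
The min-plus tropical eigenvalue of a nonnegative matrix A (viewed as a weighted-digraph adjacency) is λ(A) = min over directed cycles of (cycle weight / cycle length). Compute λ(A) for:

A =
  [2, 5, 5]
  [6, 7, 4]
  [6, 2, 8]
λ(A) = 2

Enumerate directed cycles and compute their means (weight / length). Sample:
  cycle 0 → 0: weight = 2, length = 1, mean = 2/1 ≈ 2.000
  cycle 1 → 1: weight = 7, length = 1, mean = 7/1 ≈ 7.000
  cycle 2 → 2: weight = 8, length = 1, mean = 8/1 ≈ 8.000
  cycle 0 → 1 → 0: weight = 11, length = 2, mean = 11/2 ≈ 5.500
  cycle 0 → 2 → 0: weight = 11, length = 2, mean = 11/2 ≈ 5.500
  cycle 1 → 0 → 1: weight = 11, length = 2, mean = 11/2 ≈ 5.500
Minimum mean = 2.000, attained e.g. along the cycle 0 → 0 with weight 2 and length 1. So λ(A) = 2/1 = 2.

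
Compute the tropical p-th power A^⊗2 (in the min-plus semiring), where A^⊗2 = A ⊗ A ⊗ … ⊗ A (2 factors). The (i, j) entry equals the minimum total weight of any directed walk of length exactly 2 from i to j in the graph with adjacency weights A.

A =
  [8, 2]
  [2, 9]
A^⊗2 =
  [4, 10]
  [10, 4]

Each entry (A^⊗2)_ij equals the minimum over all length-2 walks i = v_0 → v_1 → … → v_2 = j of Σ_t A[v_t][v_{t+1}]. For example, for (i, j) = (0, 1) we minimise over 2 possible intermediate vertex sequences; the minimum is 10, attained along the walk 0 → 0 → 1.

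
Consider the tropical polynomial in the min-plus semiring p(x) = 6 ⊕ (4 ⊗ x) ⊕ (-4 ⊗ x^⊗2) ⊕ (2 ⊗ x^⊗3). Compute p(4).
p(4) = 4

A tropical monomial a ⊗ x^⊗i evaluates to a + i · x. Evaluating each term at x = 4:
  Term 0 contributes 6 + 0 · 4 = 6
  Term 1 contributes 4 + 1 · 4 = 8
  Term 2 contributes -4 + 2 · 4 = 4
  Term 3 contributes 2 + 3 · 4 = 14
p(4) = ⊕ of these = min[6, 8, 4, 14] = 4.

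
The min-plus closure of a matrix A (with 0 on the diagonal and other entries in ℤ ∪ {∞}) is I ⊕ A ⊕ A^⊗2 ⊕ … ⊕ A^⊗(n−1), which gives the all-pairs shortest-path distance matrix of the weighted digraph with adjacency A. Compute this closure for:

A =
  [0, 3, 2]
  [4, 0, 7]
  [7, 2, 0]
Closure =
  [0, 3, 2]
  [4, 0, 6]
  [6, 2, 0]

This is the Floyd-Warshall all-pairs shortest-path computation. For each intermediate vertex k = 0, 1, …, 2, update dist[i][j] ← min(dist[i][j], dist[i][k] + dist[k][j]). The final matrix gives, for each (i, j), the minimum total weight of any directed path from i to j (possibly empty when i = j).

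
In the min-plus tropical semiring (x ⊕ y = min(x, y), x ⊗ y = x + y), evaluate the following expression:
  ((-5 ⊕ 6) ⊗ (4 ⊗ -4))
((-5 ⊕ 6) ⊗ (4 ⊗ -4)) = -5

Expand innermost to outermost. Recall ⊕ takes the minimum of its arguments and ⊗ takes their sum. Working out the expression ((-5 ⊕ 6) ⊗ (4 ⊗ -4)) gives -5.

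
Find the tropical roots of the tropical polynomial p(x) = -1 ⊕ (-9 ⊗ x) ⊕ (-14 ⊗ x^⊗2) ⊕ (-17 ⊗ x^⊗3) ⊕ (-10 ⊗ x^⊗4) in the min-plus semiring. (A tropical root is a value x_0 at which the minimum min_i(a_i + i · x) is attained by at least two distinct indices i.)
Roots: {-7, 3, 5, 8}

Each tropical root is a break point of the lower envelope of the lines y = a_i + i · x (there are 5 lines, with slopes 0, 1, ..., 4). Only the lines that attain the minimum somewhere contribute to roots; other lines are dominated. Here the surviving (envelope) indices are i = 4, i = 3, i = 2, i = 1, i = 0.
Intersections between consecutive envelope lines give the roots: for adjacent envelope indices i < j the intersection is x = (a_i − a_j) / (j − i). Reading off the sorted break points: {-7, 3, 5, 8}.
Verification: at each break x_0, at least two indices attain the minimum of min_i(a_i + i · x_0).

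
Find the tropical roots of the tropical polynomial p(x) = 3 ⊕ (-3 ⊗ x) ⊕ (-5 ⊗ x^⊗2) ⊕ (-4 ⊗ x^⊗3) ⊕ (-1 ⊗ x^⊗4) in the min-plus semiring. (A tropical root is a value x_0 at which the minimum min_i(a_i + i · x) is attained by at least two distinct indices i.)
Roots: {-3, -1, 2, 6}

Each tropical root is a break point of the lower envelope of the lines y = a_i + i · x (there are 5 lines, with slopes 0, 1, ..., 4). Only the lines that attain the minimum somewhere contribute to roots; other lines are dominated. Here the surviving (envelope) indices are i = 4, i = 3, i = 2, i = 1, i = 0.
Intersections between consecutive envelope lines give the roots: for adjacent envelope indices i < j the intersection is x = (a_i − a_j) / (j − i). Reading off the sorted break points: {-3, -1, 2, 6}.
Verification: at each break x_0, at least two indices attain the minimum of min_i(a_i + i · x_0).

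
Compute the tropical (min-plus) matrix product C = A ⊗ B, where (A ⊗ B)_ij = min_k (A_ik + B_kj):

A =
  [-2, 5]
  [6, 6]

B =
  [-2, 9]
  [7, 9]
A ⊗ B =
  [-4, 7]
  [4, 15]

Apply the min-plus product entry-by-entry:
  C[0][0] = min over k of (A[0][0] + B[0][0] = -2 + -2 = -4, A[0][1] + B[1][0] = 5 + 7 = 12) = -4 (attained at k = 0)
  C[0][1] = min over k of (A[0][0] + B[0][1] = -2 + 9 = 7, A[0][1] + B[1][1] = 5 + 9 = 14) = 7 (attained at k = 0)
  C[1][0] = min over k of (A[1][0] + B[0][0] = 6 + -2 = 4, A[1][1] + B[1][0] = 6 + 7 = 13) = 4 (attained at k = 0)
  C[1][1] = min over k of (A[1][0] + B[0][1] = 6 + 9 = 15, A[1][1] + B[1][1] = 6 + 9 = 15) = 15 (attained at k = 0)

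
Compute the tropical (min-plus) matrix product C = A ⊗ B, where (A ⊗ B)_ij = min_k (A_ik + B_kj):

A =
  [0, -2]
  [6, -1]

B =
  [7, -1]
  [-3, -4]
A ⊗ B =
  [-5, -6]
  [-4, -5]

Apply the min-plus product entry-by-entry:
  C[0][0] = min over k of (A[0][0] + B[0][0] = 0 + 7 = 7, A[0][1] + B[1][0] = -2 + -3 = -5) = -5 (attained at k = 1)
  C[0][1] = min over k of (A[0][0] + B[0][1] = 0 + -1 = -1, A[0][1] + B[1][1] = -2 + -4 = -6) = -6 (attained at k = 1)
  C[1][0] = min over k of (A[1][0] + B[0][0] = 6 + 7 = 13, A[1][1] + B[1][0] = -1 + -3 = -4) = -4 (attained at k = 1)
  C[1][1] = min over k of (A[1][0] + B[0][1] = 6 + -1 = 5, A[1][1] + B[1][1] = -1 + -4 = -5) = -5 (attained at k = 1)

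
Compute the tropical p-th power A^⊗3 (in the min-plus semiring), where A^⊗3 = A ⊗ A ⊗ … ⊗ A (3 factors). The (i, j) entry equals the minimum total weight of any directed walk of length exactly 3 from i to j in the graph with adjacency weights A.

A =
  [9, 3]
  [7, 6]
A^⊗3 =
  [16, 13]
  [17, 16]

Each entry (A^⊗3)_ij equals the minimum over all length-3 walks i = v_0 → v_1 → … → v_3 = j of Σ_t A[v_t][v_{t+1}]. For example, for (i, j) = (0, 1) we minimise over 4 possible intermediate vertex sequences; the minimum is 13, attained along the walk 0 → 1 → 0 → 1.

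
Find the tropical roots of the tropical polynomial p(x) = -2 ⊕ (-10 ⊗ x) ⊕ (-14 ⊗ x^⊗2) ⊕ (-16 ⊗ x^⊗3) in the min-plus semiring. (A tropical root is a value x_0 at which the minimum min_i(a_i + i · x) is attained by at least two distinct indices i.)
Roots: {2, 4, 8}

Each tropical root is a break point of the lower envelope of the lines y = a_i + i · x (there are 4 lines, with slopes 0, 1, ..., 3). Only the lines that attain the minimum somewhere contribute to roots; other lines are dominated. Here the surviving (envelope) indices are i = 3, i = 2, i = 1, i = 0.
Intersections between consecutive envelope lines give the roots: for adjacent envelope indices i < j the intersection is x = (a_i − a_j) / (j − i). Reading off the sorted break points: {2, 4, 8}.
Verification: at each break x_0, at least two indices attain the minimum of min_i(a_i + i · x_0).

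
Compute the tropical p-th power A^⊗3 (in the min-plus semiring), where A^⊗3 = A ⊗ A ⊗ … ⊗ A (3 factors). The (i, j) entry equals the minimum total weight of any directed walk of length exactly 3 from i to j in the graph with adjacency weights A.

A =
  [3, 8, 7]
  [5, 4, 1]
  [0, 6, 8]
A^⊗3 =
  [9, 14, 12]
  [4, 9, 8]
  [6, 11, 9]

Each entry (A^⊗3)_ij equals the minimum over all length-3 walks i = v_0 → v_1 → … → v_3 = j of Σ_t A[v_t][v_{t+1}]. For example, for (i, j) = (0, 2) we minimise over 9 possible intermediate vertex sequences; the minimum is 12, attained along the walk 0 → 0 → 1 → 2.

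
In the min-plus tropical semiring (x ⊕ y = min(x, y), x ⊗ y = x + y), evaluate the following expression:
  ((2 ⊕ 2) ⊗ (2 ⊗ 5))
((2 ⊕ 2) ⊗ (2 ⊗ 5)) = 9

Expand innermost to outermost. Recall ⊕ takes the minimum of its arguments and ⊗ takes their sum. Working out the expression ((2 ⊕ 2) ⊗ (2 ⊗ 5)) gives 9.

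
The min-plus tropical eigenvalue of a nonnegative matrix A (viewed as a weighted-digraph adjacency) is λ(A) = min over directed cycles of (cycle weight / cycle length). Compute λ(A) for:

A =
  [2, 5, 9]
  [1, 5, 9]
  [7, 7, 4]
λ(A) = 2

Enumerate directed cycles and compute their means (weight / length). Sample:
  cycle 0 → 0: weight = 2, length = 1, mean = 2/1 ≈ 2.000
  cycle 1 → 1: weight = 5, length = 1, mean = 5/1 ≈ 5.000
  cycle 2 → 2: weight = 4, length = 1, mean = 4/1 ≈ 4.000
  cycle 0 → 1 → 0: weight = 6, length = 2, mean = 6/2 ≈ 3.000
  cycle 0 → 2 → 0: weight = 16, length = 2, mean = 16/2 ≈ 8.000
  cycle 1 → 0 → 1: weight = 6, length = 2, mean = 6/2 ≈ 3.000
Minimum mean = 2.000, attained e.g. along the cycle 0 → 0 with weight 2 and length 1. So λ(A) = 2/1 = 2.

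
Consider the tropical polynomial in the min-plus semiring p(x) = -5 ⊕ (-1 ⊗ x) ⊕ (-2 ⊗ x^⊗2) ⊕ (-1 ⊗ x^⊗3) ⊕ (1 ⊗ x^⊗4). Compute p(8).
p(8) = -5

A tropical monomial a ⊗ x^⊗i evaluates to a + i · x. Evaluating each term at x = 8:
  Term 0 contributes -5 + 0 · 8 = -5
  Term 1 contributes -1 + 1 · 8 = 7
  Term 2 contributes -2 + 2 · 8 = 14
  Term 3 contributes -1 + 3 · 8 = 23
  Term 4 contributes 1 + 4 · 8 = 33
p(8) = ⊕ of these = min[-5, 7, 14, 23, 33] = -5.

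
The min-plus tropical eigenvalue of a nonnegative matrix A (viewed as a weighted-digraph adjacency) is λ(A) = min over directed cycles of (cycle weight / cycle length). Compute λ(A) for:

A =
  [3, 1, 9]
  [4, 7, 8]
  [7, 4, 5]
λ(A) = 5/2

Enumerate directed cycles and compute their means (weight / length). Sample:
  cycle 0 → 0: weight = 3, length = 1, mean = 3/1 ≈ 3.000
  cycle 1 → 1: weight = 7, length = 1, mean = 7/1 ≈ 7.000
  cycle 2 → 2: weight = 5, length = 1, mean = 5/1 ≈ 5.000
  cycle 0 → 1 → 0: weight = 5, length = 2, mean = 5/2 ≈ 2.500
  cycle 0 → 2 → 0: weight = 16, length = 2, mean = 16/2 ≈ 8.000
  cycle 1 → 0 → 1: weight = 5, length = 2, mean = 5/2 ≈ 2.500
Minimum mean = 2.500, attained e.g. along the cycle 0 → 1 → 0 with weight 5 and length 2. So λ(A) = 5/2 = 5/2.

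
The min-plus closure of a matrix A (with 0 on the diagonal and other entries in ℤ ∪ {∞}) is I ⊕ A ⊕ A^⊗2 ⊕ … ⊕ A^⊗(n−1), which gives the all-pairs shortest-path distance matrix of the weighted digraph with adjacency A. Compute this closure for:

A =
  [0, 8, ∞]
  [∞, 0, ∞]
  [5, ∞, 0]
Closure =
  [0, 8, ∞]
  [∞, 0, ∞]
  [5, 13, 0]

This is the Floyd-Warshall all-pairs shortest-path computation. For each intermediate vertex k = 0, 1, …, 2, update dist[i][j] ← min(dist[i][j], dist[i][k] + dist[k][j]). The final matrix gives, for each (i, j), the minimum total weight of any directed path from i to j (possibly empty when i = j).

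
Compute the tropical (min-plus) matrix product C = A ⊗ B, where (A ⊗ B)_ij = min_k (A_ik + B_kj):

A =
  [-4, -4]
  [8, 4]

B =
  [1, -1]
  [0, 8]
A ⊗ B =
  [-4, -5]
  [4, 7]

Apply the min-plus product entry-by-entry:
  C[0][0] = min over k of (A[0][0] + B[0][0] = -4 + 1 = -3, A[0][1] + B[1][0] = -4 + 0 = -4) = -4 (attained at k = 1)
  C[0][1] = min over k of (A[0][0] + B[0][1] = -4 + -1 = -5, A[0][1] + B[1][1] = -4 + 8 = 4) = -5 (attained at k = 0)
  C[1][0] = min over k of (A[1][0] + B[0][0] = 8 + 1 = 9, A[1][1] + B[1][0] = 4 + 0 = 4) = 4 (attained at k = 1)
  C[1][1] = min over k of (A[1][0] + B[0][1] = 8 + -1 = 7, A[1][1] + B[1][1] = 4 + 8 = 12) = 7 (attained at k = 0)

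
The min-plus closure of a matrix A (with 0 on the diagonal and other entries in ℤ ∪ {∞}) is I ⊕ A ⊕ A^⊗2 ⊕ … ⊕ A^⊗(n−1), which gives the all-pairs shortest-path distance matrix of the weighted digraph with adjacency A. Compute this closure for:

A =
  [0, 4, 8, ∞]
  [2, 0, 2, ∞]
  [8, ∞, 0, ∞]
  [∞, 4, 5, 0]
Closure =
  [0, 4, 6, ∞]
  [2, 0, 2, ∞]
  [8, 12, 0, ∞]
  [6, 4, 5, 0]

This is the Floyd-Warshall all-pairs shortest-path computation. For each intermediate vertex k = 0, 1, …, 3, update dist[i][j] ← min(dist[i][j], dist[i][k] + dist[k][j]). The final matrix gives, for each (i, j), the minimum total weight of any directed path from i to j (possibly empty when i = j).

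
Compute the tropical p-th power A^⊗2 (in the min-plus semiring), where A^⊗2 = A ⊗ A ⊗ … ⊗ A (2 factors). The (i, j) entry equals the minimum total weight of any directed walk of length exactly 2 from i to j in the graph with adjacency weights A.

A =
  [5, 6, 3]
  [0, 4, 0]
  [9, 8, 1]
A^⊗2 =
  [6, 10, 4]
  [4, 6, 1]
  [8, 9, 2]

Each entry (A^⊗2)_ij equals the minimum over all length-2 walks i = v_0 → v_1 → … → v_2 = j of Σ_t A[v_t][v_{t+1}]. For example, for (i, j) = (0, 2) we minimise over 3 possible intermediate vertex sequences; the minimum is 4, attained along the walk 0 → 2 → 2.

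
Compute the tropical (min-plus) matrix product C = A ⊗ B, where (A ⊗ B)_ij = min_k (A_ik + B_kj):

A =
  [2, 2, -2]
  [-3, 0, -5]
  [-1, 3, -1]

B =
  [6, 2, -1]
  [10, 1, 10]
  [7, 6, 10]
A ⊗ B =
  [5, 3, 1]
  [2, -1, -4]
  [5, 1, -2]

Apply the min-plus product entry-by-entry:
  C[0][0] = min over k of (A[0][0] + B[0][0] = 2 + 6 = 8, A[0][1] + B[1][0] = 2 + 10 = 12, A[0][2] + B[2][0] = -2 + 7 = 5) = 5 (attained at k = 2)
  C[0][1] = min over k of (A[0][0] + B[0][1] = 2 + 2 = 4, A[0][1] + B[1][1] = 2 + 1 = 3, A[0][2] + B[2][1] = -2 + 6 = 4) = 3 (attained at k = 1)
  C[0][2] = min over k of (A[0][0] + B[0][2] = 2 + -1 = 1, A[0][1] + B[1][2] = 2 + 10 = 12, A[0][2] + B[2][2] = -2 + 10 = 8) = 1 (attained at k = 0)
  C[1][0] = min over k of (A[1][0] + B[0][0] = -3 + 6 = 3, A[1][1] + B[1][0] = 0 + 10 = 10, A[1][2] + B[2][0] = -5 + 7 = 2) = 2 (attained at k = 2)
  C[1][1] = min over k of (A[1][0] + B[0][1] = -3 + 2 = -1, A[1][1] + B[1][1] = 0 + 1 = 1, A[1][2] + B[2][1] = -5 + 6 = 1) = -1 (attained at k = 0)
  C[1][2] = min over k of (A[1][0] + B[0][2] = -3 + -1 = -4, A[1][1] + B[1][2] = 0 + 10 = 10, A[1][2] + B[2][2] = -5 + 10 = 5) = -4 (attained at k = 0)
  C[2][0] = min over k of (A[2][0] + B[0][0] = -1 + 6 = 5, A[2][1] + B[1][0] = 3 + 10 = 13, A[2][2] + B[2][0] = -1 + 7 = 6) = 5 (attained at k = 0)
  C[2][1] = min over k of (A[2][0] + B[0][1] = -1 + 2 = 1, A[2][1] + B[1][1] = 3 + 1 = 4, A[2][2] + B[2][1] = -1 + 6 = 5) = 1 (attained at k = 0)
  C[2][2] = min over k of (A[2][0] + B[0][2] = -1 + -1 = -2, A[2][1] + B[1][2] = 3 + 10 = 13, A[2][2] + B[2][2] = -1 + 10 = 9) = -2 (attained at k = 0)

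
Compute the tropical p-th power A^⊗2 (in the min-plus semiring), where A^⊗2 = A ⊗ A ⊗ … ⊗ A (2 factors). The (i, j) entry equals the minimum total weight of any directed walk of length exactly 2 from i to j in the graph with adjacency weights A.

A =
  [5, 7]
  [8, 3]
A^⊗2 =
  [10, 10]
  [11, 6]

Each entry (A^⊗2)_ij equals the minimum over all length-2 walks i = v_0 → v_1 → … → v_2 = j of Σ_t A[v_t][v_{t+1}]. For example, for (i, j) = (0, 1) we minimise over 2 possible intermediate vertex sequences; the minimum is 10, attained along the walk 0 → 1 → 1.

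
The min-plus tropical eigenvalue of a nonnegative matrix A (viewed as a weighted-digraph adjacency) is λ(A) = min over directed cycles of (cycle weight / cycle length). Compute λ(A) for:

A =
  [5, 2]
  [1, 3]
λ(A) = 3/2

Enumerate directed cycles and compute their means (weight / length). Sample:
  cycle 0 → 0: weight = 5, length = 1, mean = 5/1 ≈ 5.000
  cycle 1 → 1: weight = 3, length = 1, mean = 3/1 ≈ 3.000
  cycle 0 → 1 → 0: weight = 3, length = 2, mean = 3/2 ≈ 1.500
  cycle 1 → 0 → 1: weight = 3, length = 2, mean = 3/2 ≈ 1.500
Minimum mean = 1.500, attained e.g. along the cycle 0 → 1 → 0 with weight 3 and length 2. So λ(A) = 3/2 = 3/2.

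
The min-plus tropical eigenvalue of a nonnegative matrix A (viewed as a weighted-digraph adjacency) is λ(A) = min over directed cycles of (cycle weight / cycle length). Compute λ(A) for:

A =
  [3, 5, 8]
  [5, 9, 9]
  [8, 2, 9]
λ(A) = 3

Enumerate directed cycles and compute their means (weight / length). Sample:
  cycle 0 → 0: weight = 3, length = 1, mean = 3/1 ≈ 3.000
  cycle 1 → 1: weight = 9, length = 1, mean = 9/1 ≈ 9.000
  cycle 2 → 2: weight = 9, length = 1, mean = 9/1 ≈ 9.000
  cycle 0 → 1 → 0: weight = 10, length = 2, mean = 10/2 ≈ 5.000
  cycle 0 → 2 → 0: weight = 16, length = 2, mean = 16/2 ≈ 8.000
  cycle 1 → 0 → 1: weight = 10, length = 2, mean = 10/2 ≈ 5.000
Minimum mean = 3.000, attained e.g. along the cycle 0 → 0 with weight 3 and length 1. So λ(A) = 3/1 = 3.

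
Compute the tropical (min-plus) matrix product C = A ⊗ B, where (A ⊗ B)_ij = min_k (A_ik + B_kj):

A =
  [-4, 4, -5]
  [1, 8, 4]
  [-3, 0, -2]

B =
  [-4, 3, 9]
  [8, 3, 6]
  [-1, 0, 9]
A ⊗ B =
  [-8, -5, 4]
  [-3, 4, 10]
  [-7, -2, 6]

Apply the min-plus product entry-by-entry:
  C[0][0] = min over k of (A[0][0] + B[0][0] = -4 + -4 = -8, A[0][1] + B[1][0] = 4 + 8 = 12, A[0][2] + B[2][0] = -5 + -1 = -6) = -8 (attained at k = 0)
  C[0][1] = min over k of (A[0][0] + B[0][1] = -4 + 3 = -1, A[0][1] + B[1][1] = 4 + 3 = 7, A[0][2] + B[2][1] = -5 + 0 = -5) = -5 (attained at k = 2)
  C[0][2] = min over k of (A[0][0] + B[0][2] = -4 + 9 = 5, A[0][1] + B[1][2] = 4 + 6 = 10, A[0][2] + B[2][2] = -5 + 9 = 4) = 4 (attained at k = 2)
  C[1][0] = min over k of (A[1][0] + B[0][0] = 1 + -4 = -3, A[1][1] + B[1][0] = 8 + 8 = 16, A[1][2] + B[2][0] = 4 + -1 = 3) = -3 (attained at k = 0)
  C[1][1] = min over k of (A[1][0] + B[0][1] = 1 + 3 = 4, A[1][1] + B[1][1] = 8 + 3 = 11, A[1][2] + B[2][1] = 4 + 0 = 4) = 4 (attained at k = 0)
  C[1][2] = min over k of (A[1][0] + B[0][2] = 1 + 9 = 10, A[1][1] + B[1][2] = 8 + 6 = 14, A[1][2] + B[2][2] = 4 + 9 = 13) = 10 (attained at k = 0)
  C[2][0] = min over k of (A[2][0] + B[0][0] = -3 + -4 = -7, A[2][1] + B[1][0] = 0 + 8 = 8, A[2][2] + B[2][0] = -2 + -1 = -3) = -7 (attained at k = 0)
  C[2][1] = min over k of (A[2][0] + B[0][1] = -3 + 3 = 0, A[2][1] + B[1][1] = 0 + 3 = 3, A[2][2] + B[2][1] = -2 + 0 = -2) = -2 (attained at k = 2)
  C[2][2] = min over k of (A[2][0] + B[0][2] = -3 + 9 = 6, A[2][1] + B[1][2] = 0 + 6 = 6, A[2][2] + B[2][2] = -2 + 9 = 7) = 6 (attained at k = 0)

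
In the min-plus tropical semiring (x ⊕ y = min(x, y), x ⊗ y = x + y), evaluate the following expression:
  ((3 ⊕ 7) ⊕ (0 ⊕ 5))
((3 ⊕ 7) ⊕ (0 ⊕ 5)) = 0

Expand innermost to outermost. Recall ⊕ takes the minimum of its arguments and ⊗ takes their sum. Working out the expression ((3 ⊕ 7) ⊕ (0 ⊕ 5)) gives 0.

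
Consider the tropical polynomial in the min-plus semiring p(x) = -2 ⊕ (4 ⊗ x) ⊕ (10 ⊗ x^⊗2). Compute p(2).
p(2) = -2

A tropical monomial a ⊗ x^⊗i evaluates to a + i · x. Evaluating each term at x = 2:
  Term 0 contributes -2 + 0 · 2 = -2
  Term 1 contributes 4 + 1 · 2 = 6
  Term 2 contributes 10 + 2 · 2 = 14
p(2) = ⊕ of these = min[-2, 6, 14] = -2.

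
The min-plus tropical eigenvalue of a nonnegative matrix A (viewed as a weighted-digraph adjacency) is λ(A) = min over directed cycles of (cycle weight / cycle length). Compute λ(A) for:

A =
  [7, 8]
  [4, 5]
λ(A) = 5

Enumerate directed cycles and compute their means (weight / length). Sample:
  cycle 0 → 0: weight = 7, length = 1, mean = 7/1 ≈ 7.000
  cycle 1 → 1: weight = 5, length = 1, mean = 5/1 ≈ 5.000
  cycle 0 → 1 → 0: weight = 12, length = 2, mean = 12/2 ≈ 6.000
  cycle 1 → 0 → 1: weight = 12, length = 2, mean = 12/2 ≈ 6.000
Minimum mean = 5.000, attained e.g. along the cycle 1 → 1 with weight 5 and length 1. So λ(A) = 5/1 = 5.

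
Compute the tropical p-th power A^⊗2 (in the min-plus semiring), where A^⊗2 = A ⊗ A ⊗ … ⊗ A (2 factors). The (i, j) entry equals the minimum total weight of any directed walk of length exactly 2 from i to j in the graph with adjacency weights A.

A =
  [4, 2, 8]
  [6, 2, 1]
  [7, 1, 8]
A^⊗2 =
  [8, 4, 3]
  [8, 2, 3]
  [7, 3, 2]

Each entry (A^⊗2)_ij equals the minimum over all length-2 walks i = v_0 → v_1 → … → v_2 = j of Σ_t A[v_t][v_{t+1}]. For example, for (i, j) = (0, 2) we minimise over 3 possible intermediate vertex sequences; the minimum is 3, attained along the walk 0 → 1 → 2.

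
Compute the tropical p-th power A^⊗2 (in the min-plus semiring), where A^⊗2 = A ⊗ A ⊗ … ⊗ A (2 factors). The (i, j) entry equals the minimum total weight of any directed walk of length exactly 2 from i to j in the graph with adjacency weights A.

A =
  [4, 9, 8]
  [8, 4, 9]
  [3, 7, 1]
A^⊗2 =
  [8, 13, 9]
  [12, 8, 10]
  [4, 8, 2]

Each entry (A^⊗2)_ij equals the minimum over all length-2 walks i = v_0 → v_1 → … → v_2 = j of Σ_t A[v_t][v_{t+1}]. For example, for (i, j) = (0, 2) we minimise over 3 possible intermediate vertex sequences; the minimum is 9, attained along the walk 0 → 2 → 2.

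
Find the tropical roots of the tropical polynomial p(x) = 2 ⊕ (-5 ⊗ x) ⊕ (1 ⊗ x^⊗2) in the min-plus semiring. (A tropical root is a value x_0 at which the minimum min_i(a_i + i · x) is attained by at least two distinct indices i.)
Roots: {-6, 7}

Each tropical root is a break point of the lower envelope of the lines y = a_i + i · x (there are 3 lines, with slopes 0, 1, ..., 2). Only the lines that attain the minimum somewhere contribute to roots; other lines are dominated. Here the surviving (envelope) indices are i = 2, i = 1, i = 0.
Intersections between consecutive envelope lines give the roots: for adjacent envelope indices i < j the intersection is x = (a_i − a_j) / (j − i). Reading off the sorted break points: {-6, 7}.
Verification: at each break x_0, at least two indices attain the minimum of min_i(a_i + i · x_0).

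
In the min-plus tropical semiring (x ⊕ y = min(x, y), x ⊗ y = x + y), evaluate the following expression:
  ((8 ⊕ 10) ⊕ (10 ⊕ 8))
((8 ⊕ 10) ⊕ (10 ⊕ 8)) = 8

Expand innermost to outermost. Recall ⊕ takes the minimum of its arguments and ⊗ takes their sum. Working out the expression ((8 ⊕ 10) ⊕ (10 ⊕ 8)) gives 8.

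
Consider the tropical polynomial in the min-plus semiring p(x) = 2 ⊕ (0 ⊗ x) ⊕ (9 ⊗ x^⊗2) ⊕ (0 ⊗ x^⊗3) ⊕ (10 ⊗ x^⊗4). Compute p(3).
p(3) = 2

A tropical monomial a ⊗ x^⊗i evaluates to a + i · x. Evaluating each term at x = 3:
  Term 0 contributes 2 + 0 · 3 = 2
  Term 1 contributes 0 + 1 · 3 = 3
  Term 2 contributes 9 + 2 · 3 = 15
  Term 3 contributes 0 + 3 · 3 = 9
  Term 4 contributes 10 + 4 · 3 = 22
p(3) = ⊕ of these = min[2, 3, 15, 9, 22] = 2.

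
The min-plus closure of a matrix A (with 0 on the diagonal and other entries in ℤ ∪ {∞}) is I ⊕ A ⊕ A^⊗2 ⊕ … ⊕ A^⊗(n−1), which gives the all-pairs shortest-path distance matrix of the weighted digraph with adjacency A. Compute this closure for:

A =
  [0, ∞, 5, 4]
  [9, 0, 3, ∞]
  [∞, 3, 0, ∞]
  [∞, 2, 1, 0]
Closure =
  [0, 6, 5, 4]
  [9, 0, 3, 13]
  [12, 3, 0, 16]
  [11, 2, 1, 0]

This is the Floyd-Warshall all-pairs shortest-path computation. For each intermediate vertex k = 0, 1, …, 3, update dist[i][j] ← min(dist[i][j], dist[i][k] + dist[k][j]). The final matrix gives, for each (i, j), the minimum total weight of any directed path from i to j (possibly empty when i = j).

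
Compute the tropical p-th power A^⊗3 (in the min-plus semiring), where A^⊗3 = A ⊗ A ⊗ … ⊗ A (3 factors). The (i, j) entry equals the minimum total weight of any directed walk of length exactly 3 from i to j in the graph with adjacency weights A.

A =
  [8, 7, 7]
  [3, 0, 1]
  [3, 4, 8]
A^⊗3 =
  [10, 7, 8]
  [3, 0, 1]
  [7, 4, 5]

Each entry (A^⊗3)_ij equals the minimum over all length-3 walks i = v_0 → v_1 → … → v_3 = j of Σ_t A[v_t][v_{t+1}]. For example, for (i, j) = (0, 2) we minimise over 9 possible intermediate vertex sequences; the minimum is 8, attained along the walk 0 → 1 → 1 → 2.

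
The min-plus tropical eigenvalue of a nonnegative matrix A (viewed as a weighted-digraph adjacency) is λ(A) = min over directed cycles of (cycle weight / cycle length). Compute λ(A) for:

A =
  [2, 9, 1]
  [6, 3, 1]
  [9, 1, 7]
λ(A) = 1

Enumerate directed cycles and compute their means (weight / length). Sample:
  cycle 0 → 0: weight = 2, length = 1, mean = 2/1 ≈ 2.000
  cycle 1 → 1: weight = 3, length = 1, mean = 3/1 ≈ 3.000
  cycle 2 → 2: weight = 7, length = 1, mean = 7/1 ≈ 7.000
  cycle 0 → 1 → 0: weight = 15, length = 2, mean = 15/2 ≈ 7.500
  cycle 0 → 2 → 0: weight = 10, length = 2, mean = 10/2 ≈ 5.000
  cycle 1 → 0 → 1: weight = 15, length = 2, mean = 15/2 ≈ 7.500
Minimum mean = 1.000, attained e.g. along the cycle 1 → 2 → 1 with weight 2 and length 2. So λ(A) = 2/2 = 1.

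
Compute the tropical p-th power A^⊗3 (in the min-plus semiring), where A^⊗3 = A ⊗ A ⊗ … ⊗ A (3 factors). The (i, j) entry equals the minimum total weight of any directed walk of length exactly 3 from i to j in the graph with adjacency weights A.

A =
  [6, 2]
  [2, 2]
A^⊗3 =
  [6, 6]
  [6, 6]

Each entry (A^⊗3)_ij equals the minimum over all length-3 walks i = v_0 → v_1 → … → v_3 = j of Σ_t A[v_t][v_{t+1}]. For example, for (i, j) = (0, 1) we minimise over 4 possible intermediate vertex sequences; the minimum is 6, attained along the walk 0 → 1 → 0 → 1.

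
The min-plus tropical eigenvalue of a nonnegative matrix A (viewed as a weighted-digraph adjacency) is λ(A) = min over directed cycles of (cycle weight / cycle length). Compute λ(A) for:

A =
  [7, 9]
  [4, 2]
λ(A) = 2

Enumerate directed cycles and compute their means (weight / length). Sample:
  cycle 0 → 0: weight = 7, length = 1, mean = 7/1 ≈ 7.000
  cycle 1 → 1: weight = 2, length = 1, mean = 2/1 ≈ 2.000
  cycle 0 → 1 → 0: weight = 13, length = 2, mean = 13/2 ≈ 6.500
  cycle 1 → 0 → 1: weight = 13, length = 2, mean = 13/2 ≈ 6.500
Minimum mean = 2.000, attained e.g. along the cycle 1 → 1 with weight 2 and length 1. So λ(A) = 2/1 = 2.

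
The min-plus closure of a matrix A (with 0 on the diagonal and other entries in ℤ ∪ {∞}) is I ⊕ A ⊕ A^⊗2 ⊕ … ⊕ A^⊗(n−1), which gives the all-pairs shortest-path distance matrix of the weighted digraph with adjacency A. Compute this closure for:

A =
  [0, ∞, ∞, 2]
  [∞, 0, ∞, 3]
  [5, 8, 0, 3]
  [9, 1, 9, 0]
Closure =
  [0, 3, 11, 2]
  [12, 0, 12, 3]
  [5, 4, 0, 3]
  [9, 1, 9, 0]

This is the Floyd-Warshall all-pairs shortest-path computation. For each intermediate vertex k = 0, 1, …, 3, update dist[i][j] ← min(dist[i][j], dist[i][k] + dist[k][j]). The final matrix gives, for each (i, j), the minimum total weight of any directed path from i to j (possibly empty when i = j).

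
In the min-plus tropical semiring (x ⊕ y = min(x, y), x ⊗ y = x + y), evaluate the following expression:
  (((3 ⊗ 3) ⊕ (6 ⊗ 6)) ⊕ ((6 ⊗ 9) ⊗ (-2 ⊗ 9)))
(((3 ⊗ 3) ⊕ (6 ⊗ 6)) ⊕ ((6 ⊗ 9) ⊗ (-2 ⊗ 9))) = 6

Expand innermost to outermost. Recall ⊕ takes the minimum of its arguments and ⊗ takes their sum. Working out the expression (((3 ⊗ 3) ⊕ (6 ⊗ 6)) ⊕ ((6 ⊗ 9) ⊗ (-2 ⊗ 9))) gives 6.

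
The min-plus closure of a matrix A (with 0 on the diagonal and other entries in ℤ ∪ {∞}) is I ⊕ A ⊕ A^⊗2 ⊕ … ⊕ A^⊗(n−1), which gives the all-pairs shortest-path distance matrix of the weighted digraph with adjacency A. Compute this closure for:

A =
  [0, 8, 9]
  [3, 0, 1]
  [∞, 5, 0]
Closure =
  [0, 8, 9]
  [3, 0, 1]
  [8, 5, 0]

This is the Floyd-Warshall all-pairs shortest-path computation. For each intermediate vertex k = 0, 1, …, 2, update dist[i][j] ← min(dist[i][j], dist[i][k] + dist[k][j]). The final matrix gives, for each (i, j), the minimum total weight of any directed path from i to j (possibly empty when i = j).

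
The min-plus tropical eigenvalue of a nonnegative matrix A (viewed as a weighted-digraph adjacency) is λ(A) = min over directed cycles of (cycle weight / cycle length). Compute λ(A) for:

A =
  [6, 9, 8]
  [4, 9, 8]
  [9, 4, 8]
λ(A) = 16/3

Enumerate directed cycles and compute their means (weight / length). Sample:
  cycle 0 → 0: weight = 6, length = 1, mean = 6/1 ≈ 6.000
  cycle 1 → 1: weight = 9, length = 1, mean = 9/1 ≈ 9.000
  cycle 2 → 2: weight = 8, length = 1, mean = 8/1 ≈ 8.000
  cycle 0 → 1 → 0: weight = 13, length = 2, mean = 13/2 ≈ 6.500
  cycle 0 → 2 → 0: weight = 17, length = 2, mean = 17/2 ≈ 8.500
  cycle 1 → 0 → 1: weight = 13, length = 2, mean = 13/2 ≈ 6.500
Minimum mean = 5.333, attained e.g. along the cycle 0 → 2 → 1 → 0 with weight 16 and length 3. So λ(A) = 16/3 = 16/3.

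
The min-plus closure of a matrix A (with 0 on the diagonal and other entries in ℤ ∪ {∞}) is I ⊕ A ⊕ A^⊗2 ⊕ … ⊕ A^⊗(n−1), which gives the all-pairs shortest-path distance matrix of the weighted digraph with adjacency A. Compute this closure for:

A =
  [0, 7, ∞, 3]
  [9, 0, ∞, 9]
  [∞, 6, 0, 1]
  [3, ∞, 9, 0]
Closure =
  [0, 7, 12, 3]
  [9, 0, 18, 9]
  [4, 6, 0, 1]
  [3, 10, 9, 0]

This is the Floyd-Warshall all-pairs shortest-path computation. For each intermediate vertex k = 0, 1, …, 3, update dist[i][j] ← min(dist[i][j], dist[i][k] + dist[k][j]). The final matrix gives, for each (i, j), the minimum total weight of any directed path from i to j (possibly empty when i = j).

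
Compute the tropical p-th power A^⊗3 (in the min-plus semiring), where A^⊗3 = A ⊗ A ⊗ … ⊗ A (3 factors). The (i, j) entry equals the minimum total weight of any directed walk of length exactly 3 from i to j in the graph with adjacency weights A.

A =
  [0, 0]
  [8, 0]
A^⊗3 =
  [0, 0]
  [8, 0]

Each entry (A^⊗3)_ij equals the minimum over all length-3 walks i = v_0 → v_1 → … → v_3 = j of Σ_t A[v_t][v_{t+1}]. For example, for (i, j) = (0, 1) we minimise over 4 possible intermediate vertex sequences; the minimum is 0, attained along the walk 0 → 0 → 0 → 1.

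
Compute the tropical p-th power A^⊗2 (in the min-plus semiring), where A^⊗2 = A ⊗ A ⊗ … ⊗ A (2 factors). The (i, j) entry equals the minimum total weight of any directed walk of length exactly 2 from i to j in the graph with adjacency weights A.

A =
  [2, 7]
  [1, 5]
A^⊗2 =
  [4, 9]
  [3, 8]

Each entry (A^⊗2)_ij equals the minimum over all length-2 walks i = v_0 → v_1 → … → v_2 = j of Σ_t A[v_t][v_{t+1}]. For example, for (i, j) = (0, 1) we minimise over 2 possible intermediate vertex sequences; the minimum is 9, attained along the walk 0 → 0 → 1.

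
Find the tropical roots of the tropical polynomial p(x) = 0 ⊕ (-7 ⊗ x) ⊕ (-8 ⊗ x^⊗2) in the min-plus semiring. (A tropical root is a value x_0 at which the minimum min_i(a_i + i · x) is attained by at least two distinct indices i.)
Roots: {1, 7}

Each tropical root is a break point of the lower envelope of the lines y = a_i + i · x (there are 3 lines, with slopes 0, 1, ..., 2). Only the lines that attain the minimum somewhere contribute to roots; other lines are dominated. Here the surviving (envelope) indices are i = 2, i = 1, i = 0.
Intersections between consecutive envelope lines give the roots: for adjacent envelope indices i < j the intersection is x = (a_i − a_j) / (j − i). Reading off the sorted break points: {1, 7}.
Verification: at each break x_0, at least two indices attain the minimum of min_i(a_i + i · x_0).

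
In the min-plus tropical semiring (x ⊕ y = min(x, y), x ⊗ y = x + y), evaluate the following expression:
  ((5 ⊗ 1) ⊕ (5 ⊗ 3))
((5 ⊗ 1) ⊕ (5 ⊗ 3)) = 6

Expand innermost to outermost. Recall ⊕ takes the minimum of its arguments and ⊗ takes their sum. Working out the expression ((5 ⊗ 1) ⊕ (5 ⊗ 3)) gives 6.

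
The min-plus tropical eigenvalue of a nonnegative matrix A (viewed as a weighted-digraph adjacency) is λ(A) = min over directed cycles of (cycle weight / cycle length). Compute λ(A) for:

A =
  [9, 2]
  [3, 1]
λ(A) = 1

Enumerate directed cycles and compute their means (weight / length). Sample:
  cycle 0 → 0: weight = 9, length = 1, mean = 9/1 ≈ 9.000
  cycle 1 → 1: weight = 1, length = 1, mean = 1/1 ≈ 1.000
  cycle 0 → 1 → 0: weight = 5, length = 2, mean = 5/2 ≈ 2.500
  cycle 1 → 0 → 1: weight = 5, length = 2, mean = 5/2 ≈ 2.500
Minimum mean = 1.000, attained e.g. along the cycle 1 → 1 with weight 1 and length 1. So λ(A) = 1/1 = 1.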